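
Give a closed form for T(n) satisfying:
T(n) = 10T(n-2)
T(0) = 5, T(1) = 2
Characteristic equation: x² - 10 = 0.
Discriminant Δ = (0)² + 4·(10) = 40.
Roots r₁,₂ = (0 ± √40)/2, so r₁ = \sqrt{10}, r₂ = - \sqrt{10}.
General solution: T(n) = A·r₁^n + B·r₂^n.
From the initial conditions, A + B = 5 and r₁A + r₂B = 2.
Since r₁ - r₂ = √40: A = (2 - (5)r₂)/√40 = \frac{\sqrt{10}}{10} + \frac{5}{2}, and B = 5 - A = \frac{5}{2} - \frac{\sqrt{10}}{10}.
So T(n) = \left(\frac{\sqrt{10}}{10} + \frac{5}{2}\right)\left(\sqrt{10}\right)^n + \left(\frac{5}{2} - \frac{\sqrt{10}}{10}\right)\left(- \sqrt{10}\right)^n.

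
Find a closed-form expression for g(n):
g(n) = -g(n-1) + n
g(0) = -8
First-order linear with linear forcing.
Homogeneous solution: g_h(n) = A·(-1)^n.
Try particular g_p(n) = pn + q. Substituting:
  pn + q = -(p(n-1) + q) + n.
Matching the n-coefficient: p = -p + 1 ⇒ p = \frac{1}{2}.
Matching constants: q = p - q ⇒ q = \frac{1}{4}.
General: g(n) = A·(-1)^n + \frac{n}{2} + \frac{1}{4}.
Apply g(0) = -8: A + \frac{1}{4} = -8 ⇒ A = - \frac{33}{4}.
So g(n) = - \frac{33 \left(-1\right)^{n}}{4} + \frac{n}{2} + \frac{1}{4}.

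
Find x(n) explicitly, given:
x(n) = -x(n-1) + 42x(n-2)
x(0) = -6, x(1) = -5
Characteristic equation: x² + x - 42 = 0, which factors as (x - (-7))(x - (6)) = 0.
Roots r₁ = -7, r₂ = 6 (distinct).
General solution: x(n) = A·(-7)^n + B·(6)^n.
From x(0) = -6: A + B = -6.
From x(1) = -5: -7A + 6B = -5.
Solving: A = - \frac{31}{13}, B = - \frac{47}{13}.
So x(n) = - \frac{31 \left(-7\right)^{n}}{13} - \frac{47 \cdot 6^{n}}{13}.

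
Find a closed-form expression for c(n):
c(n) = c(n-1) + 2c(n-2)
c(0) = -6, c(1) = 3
Characteristic equation: x² - x - 2 = 0, which factors as (x - (-1))(x - (2)) = 0.
Roots r₁ = -1, r₂ = 2 (distinct).
General solution: c(n) = A·(-1)^n + B·(2)^n.
From c(0) = -6: A + B = -6.
From c(1) = 3: -A + 2B = 3.
Solving: A = -5, B = -1.
So c(n) = - 5 \left(-1\right)^{n} - 2^{n}.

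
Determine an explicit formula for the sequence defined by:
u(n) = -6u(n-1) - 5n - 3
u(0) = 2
First-order linear with linear forcing.
Homogeneous solution: u_h(n) = A·(-6)^n.
Try particular u_p(n) = pn + q. Substituting:
  pn + q = -6(p(n-1) + q) - 5n - 3.
Matching the n-coefficient: p = -6p - 5 ⇒ p = - \frac{5}{7}.
Matching constants: q = 6p - 6q - 3 ⇒ q = - \frac{51}{49}.
General: u(n) = A·(-6)^n - \frac{5 n}{7} - \frac{51}{49}.
Apply u(0) = 2: A - \frac{51}{49} = 2 ⇒ A = \frac{149}{49}.
So u(n) = \frac{149 \left(-6\right)^{n}}{49} - \frac{5 n}{7} - \frac{51}{49}.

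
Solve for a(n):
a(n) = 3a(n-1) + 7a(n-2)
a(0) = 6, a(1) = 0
Characteristic equation: x² - 3x - 7 = 0.
Discriminant Δ = (3)² + 4·(7) = 37.
Roots r₁,₂ = (3 ± √37)/2, so r₁ = \frac{3}{2} + \frac{\sqrt{37}}{2}, r₂ = \frac{3}{2} - \frac{\sqrt{37}}{2}.
General solution: a(n) = A·r₁^n + B·r₂^n.
From the initial conditions, A + B = 6 and r₁A + r₂B = 0.
Since r₁ - r₂ = √37: A = (0 - (6)r₂)/√37 = 3 - \frac{9 \sqrt{37}}{37}, and B = 6 - A = \frac{9 \sqrt{37}}{37} + 3.
So a(n) = \left(3 - \frac{9 \sqrt{37}}{37}\right)\left(\frac{3}{2} + \frac{\sqrt{37}}{2}\right)^n + \left(\frac{9 \sqrt{37}}{37} + 3\right)\left(\frac{3}{2} - \frac{\sqrt{37}}{2}\right)^n.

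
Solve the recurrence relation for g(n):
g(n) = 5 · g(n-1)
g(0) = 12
Pure geometric recurrence with ratio 5.
By induction g(n) = g(0) · (5)^n = 12 \cdot 5^{n}.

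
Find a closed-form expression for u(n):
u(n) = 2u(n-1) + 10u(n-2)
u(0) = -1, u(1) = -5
Characteristic equation: x² - 2x - 10 = 0.
Discriminant Δ = (2)² + 4·(10) = 44.
Roots r₁,₂ = (2 ± √44)/2, so r₁ = 1 + \sqrt{11}, r₂ = 1 - \sqrt{11}.
General solution: u(n) = A·r₁^n + B·r₂^n.
From the initial conditions, A + B = -1 and r₁A + r₂B = -5.
Since r₁ - r₂ = √44: A = (-5 - (-1)r₂)/√44 = - \frac{2 \sqrt{11}}{11} - \frac{1}{2}, and B = -1 - A = - \frac{1}{2} + \frac{2 \sqrt{11}}{11}.
So u(n) = \left(- \frac{2 \sqrt{11}}{11} - \frac{1}{2}\right)\left(1 + \sqrt{11}\right)^n + \left(- \frac{1}{2} + \frac{2 \sqrt{11}}{11}\right)\left(1 - \sqrt{11}\right)^n.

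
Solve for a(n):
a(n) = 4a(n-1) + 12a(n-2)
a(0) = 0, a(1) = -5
Characteristic equation: x² - 4x - 12 = 0, which factors as (x - (6))(x - (-2)) = 0.
Roots r₁ = 6, r₂ = -2 (distinct).
General solution: a(n) = A·(6)^n + B·(-2)^n.
From a(0) = 0: A + B = 0.
From a(1) = -5: 6A - 2B = -5.
Solving: A = - \frac{5}{8}, B = \frac{5}{8}.
So a(n) = \frac{5 \left(-2\right)^{n}}{8} - \frac{5 \cdot 6^{n}}{8}.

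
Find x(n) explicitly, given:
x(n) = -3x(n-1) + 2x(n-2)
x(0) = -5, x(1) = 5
Characteristic equation: x² + 3x - 2 = 0.
Discriminant Δ = (-3)² + 4·(2) = 17.
Roots r₁,₂ = (-3 ± √17)/2, so r₁ = - \frac{3}{2} + \frac{\sqrt{17}}{2}, r₂ = - \frac{\sqrt{17}}{2} - \frac{3}{2}.
General solution: x(n) = A·r₁^n + B·r₂^n.
From the initial conditions, A + B = -5 and r₁A + r₂B = 5.
Since r₁ - r₂ = √17: A = (5 - (-5)r₂)/√17 = - \frac{5}{2} - \frac{5 \sqrt{17}}{34}, and B = -5 - A = - \frac{5}{2} + \frac{5 \sqrt{17}}{34}.
So x(n) = \left(- \frac{5}{2} - \frac{5 \sqrt{17}}{34}\right)\left(- \frac{3}{2} + \frac{\sqrt{17}}{2}\right)^n + \left(- \frac{5}{2} + \frac{5 \sqrt{17}}{34}\right)\left(- \frac{\sqrt{17}}{2} - \frac{3}{2}\right)^n.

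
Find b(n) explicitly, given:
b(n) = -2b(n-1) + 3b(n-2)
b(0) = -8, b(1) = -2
Characteristic equation: x² + 2x - 3 = 0, which factors as (x - (1))(x - (-3)) = 0.
Roots r₁ = 1, r₂ = -3 (distinct).
General solution: b(n) = A·(1)^n + B·(-3)^n.
From b(0) = -8: A + B = -8.
From b(1) = -2: A - 3B = -2.
Solving: A = - \frac{13}{2}, B = - \frac{3}{2}.
So b(n) = - \frac{3 \left(-3\right)^{n}}{2} - \frac{13}{2}.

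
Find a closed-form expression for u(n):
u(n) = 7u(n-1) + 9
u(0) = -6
First-order linear non-homogeneous.
Homogeneous solution: u_h(n) = A·(7)^n.
Try constant particular solution u_p = K: K = 7K + 9 ⇒ K = - \frac{3}{2}.
General: u(n) = A·(7)^n - \frac{3}{2}.
Apply u(0) = -6: A - \frac{3}{2} = -6 ⇒ A = - \frac{9}{2}.
So u(n) = - \frac{9 \cdot 7^{n}}{2} - \frac{3}{2}.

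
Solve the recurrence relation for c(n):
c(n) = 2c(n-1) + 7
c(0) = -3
First-order linear non-homogeneous.
Homogeneous solution: c_h(n) = A·(2)^n.
Try constant particular solution c_p = K: K = 2K + 7 ⇒ K = -7.
General: c(n) = A·(2)^n - 7.
Apply c(0) = -3: A - 7 = -3 ⇒ A = 4.
So c(n) = 4 \cdot 2^{n} - 7.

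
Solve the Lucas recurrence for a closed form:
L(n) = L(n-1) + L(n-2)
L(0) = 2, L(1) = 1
This is the Lucas sequence.
Characteristic equation: x² - x - 1 = 0; roots r₁ = \frac{1}{2} + \frac{\sqrt{5}}{2}, r₂ = \frac{1}{2} - \frac{\sqrt{5}}{2}.
General: L(n) = A·r₁^n + B·r₂^n. Solving with L(0)=2, L(1)=1 gives A = 1, B = 1.
So L(n) = 2^{- n} \left(\left(1 - \sqrt{5}\right)^{n} + \left(1 + \sqrt{5}\right)^{n}\right).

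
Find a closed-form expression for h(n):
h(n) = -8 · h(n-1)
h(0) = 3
Pure geometric recurrence with ratio -8.
By induction h(n) = h(0) · (-8)^n = 3 \left(-8\right)^{n}.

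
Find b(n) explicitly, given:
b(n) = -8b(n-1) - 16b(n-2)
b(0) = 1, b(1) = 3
Characteristic equation: x² + 8x + 16 = 0, which is (x - (-4))².
Repeated root r = -4.
General solution: b(n) = (A + Bn)·(-4)^n.
From b(0) = 1: A = 1.
From b(1) = 3: (A + B)·(-4) = 3 ⇒ B = - \frac{7}{4}.
So b(n) = \left(1 - \frac{7 n}{4}\right) \cdot (-4)^n.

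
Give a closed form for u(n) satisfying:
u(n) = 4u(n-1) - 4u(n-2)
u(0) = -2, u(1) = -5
Characteristic equation: x² - 4x + 4 = 0, which is (x - (2))².
Repeated root r = 2.
General solution: u(n) = (A + Bn)·(2)^n.
From u(0) = -2: A = -2.
From u(1) = -5: (A + B)·(2) = -5 ⇒ B = - \frac{1}{2}.
So u(n) = \left(- \frac{n}{2} - 2\right) \cdot (2)^n.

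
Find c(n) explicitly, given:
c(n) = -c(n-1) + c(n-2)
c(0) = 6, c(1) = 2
Characteristic equation: x² + x - 1 = 0.
Discriminant Δ = (-1)² + 4·(1) = 5.
Roots r₁,₂ = (-1 ± √5)/2, so r₁ = - \frac{1}{2} + \frac{\sqrt{5}}{2}, r₂ = - \frac{\sqrt{5}}{2} - \frac{1}{2}.
General solution: c(n) = A·r₁^n + B·r₂^n.
From the initial conditions, A + B = 6 and r₁A + r₂B = 2.
Since r₁ - r₂ = √5: A = (2 - (6)r₂)/√5 = \sqrt{5} + 3, and B = 6 - A = 3 - \sqrt{5}.
So c(n) = \left(\sqrt{5} + 3\right)\left(- \frac{1}{2} + \frac{\sqrt{5}}{2}\right)^n + \left(3 - \sqrt{5}\right)\left(- \frac{\sqrt{5}}{2} - \frac{1}{2}\right)^n.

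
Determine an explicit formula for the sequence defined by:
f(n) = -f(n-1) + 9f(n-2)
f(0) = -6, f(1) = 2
Characteristic equation: x² + x - 9 = 0.
Discriminant Δ = (-1)² + 4·(9) = 37.
Roots r₁,₂ = (-1 ± √37)/2, so r₁ = - \frac{1}{2} + \frac{\sqrt{37}}{2}, r₂ = - \frac{\sqrt{37}}{2} - \frac{1}{2}.
General solution: f(n) = A·r₁^n + B·r₂^n.
From the initial conditions, A + B = -6 and r₁A + r₂B = 2.
Since r₁ - r₂ = √37: A = (2 - (-6)r₂)/√37 = -3 - \frac{\sqrt{37}}{37}, and B = -6 - A = -3 + \frac{\sqrt{37}}{37}.
So f(n) = \left(-3 - \frac{\sqrt{37}}{37}\right)\left(- \frac{1}{2} + \frac{\sqrt{37}}{2}\right)^n + \left(-3 + \frac{\sqrt{37}}{37}\right)\left(- \frac{\sqrt{37}}{2} - \frac{1}{2}\right)^n.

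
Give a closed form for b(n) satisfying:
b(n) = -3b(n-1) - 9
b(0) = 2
First-order linear non-homogeneous.
Homogeneous solution: b_h(n) = A·(-3)^n.
Try constant particular solution b_p = K: K = -3K - 9 ⇒ K = - \frac{9}{4}.
General: b(n) = A·(-3)^n - \frac{9}{4}.
Apply b(0) = 2: A - \frac{9}{4} = 2 ⇒ A = \frac{17}{4}.
So b(n) = \frac{17 \left(-3\right)^{n}}{4} - \frac{9}{4}.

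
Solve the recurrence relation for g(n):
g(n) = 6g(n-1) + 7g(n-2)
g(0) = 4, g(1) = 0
Characteristic equation: x² - 6x - 7 = 0, which factors as (x - (-1))(x - (7)) = 0.
Roots r₁ = -1, r₂ = 7 (distinct).
General solution: g(n) = A·(-1)^n + B·(7)^n.
From g(0) = 4: A + B = 4.
From g(1) = 0: -A + 7B = 0.
Solving: A = \frac{7}{2}, B = \frac{1}{2}.
So g(n) = \frac{7 \left(-1\right)^{n}}{2} + \frac{7^{n}}{2}.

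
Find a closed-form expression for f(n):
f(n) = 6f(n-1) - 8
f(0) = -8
First-order linear non-homogeneous.
Homogeneous solution: f_h(n) = A·(6)^n.
Try constant particular solution f_p = K: K = 6K - 8 ⇒ K = \frac{8}{5}.
General: f(n) = A·(6)^n + \frac{8}{5}.
Apply f(0) = -8: A + \frac{8}{5} = -8 ⇒ A = - \frac{48}{5}.
So f(n) = \frac{8}{5} - \frac{48 \cdot 6^{n}}{5}.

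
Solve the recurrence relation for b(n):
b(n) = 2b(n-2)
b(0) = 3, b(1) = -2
Characteristic equation: x² - 2 = 0.
Discriminant Δ = (0)² + 4·(2) = 8.
Roots r₁,₂ = (0 ± √8)/2, so r₁ = \sqrt{2}, r₂ = - \sqrt{2}.
General solution: b(n) = A·r₁^n + B·r₂^n.
From the initial conditions, A + B = 3 and r₁A + r₂B = -2.
Since r₁ - r₂ = √8: A = (-2 - (3)r₂)/√8 = \frac{3}{2} - \frac{\sqrt{2}}{2}, and B = 3 - A = \frac{\sqrt{2}}{2} + \frac{3}{2}.
So b(n) = \left(\frac{3}{2} - \frac{\sqrt{2}}{2}\right)\left(\sqrt{2}\right)^n + \left(\frac{\sqrt{2}}{2} + \frac{3}{2}\right)\left(- \sqrt{2}\right)^n.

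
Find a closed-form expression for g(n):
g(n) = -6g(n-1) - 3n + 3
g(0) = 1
First-order linear with linear forcing.
Homogeneous solution: g_h(n) = A·(-6)^n.
Try particular g_p(n) = pn + q. Substituting:
  pn + q = -6(p(n-1) + q) - 3n + 3.
Matching the n-coefficient: p = -6p - 3 ⇒ p = - \frac{3}{7}.
Matching constants: q = 6p - 6q + 3 ⇒ q = \frac{3}{49}.
General: g(n) = A·(-6)^n - \frac{3 n}{7} + \frac{3}{49}.
Apply g(0) = 1: A + \frac{3}{49} = 1 ⇒ A = \frac{46}{49}.
So g(n) = \frac{46 \left(-6\right)^{n}}{49} - \frac{3 n}{7} + \frac{3}{49}.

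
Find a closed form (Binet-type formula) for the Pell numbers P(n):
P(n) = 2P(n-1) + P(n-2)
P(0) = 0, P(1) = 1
This is the Pell sequence.
Characteristic equation: x² - 2x - 1 = 0; roots r₁ = 1 + \sqrt{2}, r₂ = 1 - \sqrt{2}.
General: P(n) = A·r₁^n + B·r₂^n. Solving with P(0)=0, P(1)=1 gives A = \frac{\sqrt{2}}{4}, B = - \frac{\sqrt{2}}{4}.
So P(n) = \frac{\sqrt{2} \left(- \left(1 - \sqrt{2}\right)^{n} + \left(1 + \sqrt{2}\right)^{n}\right)}{4}.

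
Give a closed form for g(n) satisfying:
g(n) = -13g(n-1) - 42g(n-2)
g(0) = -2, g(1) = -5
Characteristic equation: x² + 13x + 42 = 0, which factors as (x - (-7))(x - (-6)) = 0.
Roots r₁ = -7, r₂ = -6 (distinct).
General solution: g(n) = A·(-7)^n + B·(-6)^n.
From g(0) = -2: A + B = -2.
From g(1) = -5: -7A - 6B = -5.
Solving: A = 17, B = -19.
So g(n) = - 19 \left(-6\right)^{n} + 17 \left(-7\right)^{n}.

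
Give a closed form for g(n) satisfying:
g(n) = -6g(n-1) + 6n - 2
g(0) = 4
First-order linear with linear forcing.
Homogeneous solution: g_h(n) = A·(-6)^n.
Try particular g_p(n) = pn + q. Substituting:
  pn + q = -6(p(n-1) + q) + 6n - 2.
Matching the n-coefficient: p = -6p + 6 ⇒ p = \frac{6}{7}.
Matching constants: q = 6p - 6q - 2 ⇒ q = \frac{22}{49}.
General: g(n) = A·(-6)^n + \frac{6 n}{7} + \frac{22}{49}.
Apply g(0) = 4: A + \frac{22}{49} = 4 ⇒ A = \frac{174}{49}.
So g(n) = \frac{174 \left(-6\right)^{n}}{49} + \frac{6 n}{7} + \frac{22}{49}.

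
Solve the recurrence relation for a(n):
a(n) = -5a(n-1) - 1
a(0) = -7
First-order linear non-homogeneous.
Homogeneous solution: a_h(n) = A·(-5)^n.
Try constant particular solution a_p = K: K = -5K - 1 ⇒ K = - \frac{1}{6}.
General: a(n) = A·(-5)^n - \frac{1}{6}.
Apply a(0) = -7: A - \frac{1}{6} = -7 ⇒ A = - \frac{41}{6}.
So a(n) = - \frac{41 \left(-5\right)^{n}}{6} - \frac{1}{6}.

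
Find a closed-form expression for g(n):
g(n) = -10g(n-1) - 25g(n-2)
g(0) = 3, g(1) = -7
Characteristic equation: x² + 10x + 25 = 0, which is (x - (-5))².
Repeated root r = -5.
General solution: g(n) = (A + Bn)·(-5)^n.
From g(0) = 3: A = 3.
From g(1) = -7: (A + B)·(-5) = -7 ⇒ B = - \frac{8}{5}.
So g(n) = \left(3 - \frac{8 n}{5}\right) \cdot (-5)^n.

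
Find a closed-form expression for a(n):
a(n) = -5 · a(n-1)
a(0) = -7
Pure geometric recurrence with ratio -5.
By induction a(n) = a(0) · (-5)^n = - 7 \left(-5\right)^{n}.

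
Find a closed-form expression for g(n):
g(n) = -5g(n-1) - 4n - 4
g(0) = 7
First-order linear with linear forcing.
Homogeneous solution: g_h(n) = A·(-5)^n.
Try particular g_p(n) = pn + q. Substituting:
  pn + q = -5(p(n-1) + q) - 4n - 4.
Matching the n-coefficient: p = -5p - 4 ⇒ p = - \frac{2}{3}.
Matching constants: q = 5p - 5q - 4 ⇒ q = - \frac{11}{9}.
General: g(n) = A·(-5)^n - \frac{2 n}{3} - \frac{11}{9}.
Apply g(0) = 7: A - \frac{11}{9} = 7 ⇒ A = \frac{74}{9}.
So g(n) = \frac{74 \left(-5\right)^{n}}{9} - \frac{2 n}{3} - \frac{11}{9}.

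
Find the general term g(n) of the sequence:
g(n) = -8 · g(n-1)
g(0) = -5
Pure geometric recurrence with ratio -8.
By induction g(n) = g(0) · (-8)^n = - 5 \left(-8\right)^{n}.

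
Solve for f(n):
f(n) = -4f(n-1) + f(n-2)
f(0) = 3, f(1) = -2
Characteristic equation: x² + 4x - 1 = 0.
Discriminant Δ = (-4)² + 4·(1) = 20.
Roots r₁,₂ = (-4 ± √20)/2, so r₁ = -2 + \sqrt{5}, r₂ = - \sqrt{5} - 2.
General solution: f(n) = A·r₁^n + B·r₂^n.
From the initial conditions, A + B = 3 and r₁A + r₂B = -2.
Since r₁ - r₂ = √20: A = (-2 - (3)r₂)/√20 = \frac{2 \sqrt{5}}{5} + \frac{3}{2}, and B = 3 - A = \frac{3}{2} - \frac{2 \sqrt{5}}{5}.
So f(n) = \left(\frac{2 \sqrt{5}}{5} + \frac{3}{2}\right)\left(-2 + \sqrt{5}\right)^n + \left(\frac{3}{2} - \frac{2 \sqrt{5}}{5}\right)\left(- \sqrt{5} - 2\right)^n.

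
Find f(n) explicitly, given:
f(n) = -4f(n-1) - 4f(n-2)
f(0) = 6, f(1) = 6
Characteristic equation: x² + 4x + 4 = 0, which is (x - (-2))².
Repeated root r = -2.
General solution: f(n) = (A + Bn)·(-2)^n.
From f(0) = 6: A = 6.
From f(1) = 6: (A + B)·(-2) = 6 ⇒ B = -9.
So f(n) = \left(6 - 9 n\right) \cdot (-2)^n.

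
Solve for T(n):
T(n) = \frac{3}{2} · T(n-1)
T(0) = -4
Pure geometric recurrence with ratio \frac{3}{2}.
By induction T(n) = T(0) · (\frac{3}{2})^n = - 4 \left(\frac{3}{2}\right)^{n}.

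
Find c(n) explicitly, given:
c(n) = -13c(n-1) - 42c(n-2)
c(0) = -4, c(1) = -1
Characteristic equation: x² + 13x + 42 = 0, which factors as (x - (-6))(x - (-7)) = 0.
Roots r₁ = -6, r₂ = -7 (distinct).
General solution: c(n) = A·(-6)^n + B·(-7)^n.
From c(0) = -4: A + B = -4.
From c(1) = -1: -6A - 7B = -1.
Solving: A = -29, B = 25.
So c(n) = - 29 \left(-6\right)^{n} + 25 \left(-7\right)^{n}.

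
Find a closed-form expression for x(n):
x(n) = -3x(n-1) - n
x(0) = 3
First-order linear with linear forcing.
Homogeneous solution: x_h(n) = A·(-3)^n.
Try particular x_p(n) = pn + q. Substituting:
  pn + q = -3(p(n-1) + q) - n.
Matching the n-coefficient: p = -3p - 1 ⇒ p = - \frac{1}{4}.
Matching constants: q = 3p - 3q ⇒ q = - \frac{3}{16}.
General: x(n) = A·(-3)^n - \frac{n}{4} - \frac{3}{16}.
Apply x(0) = 3: A - \frac{3}{16} = 3 ⇒ A = \frac{51}{16}.
So x(n) = \frac{51 \left(-3\right)^{n}}{16} - \frac{n}{4} - \frac{3}{16}.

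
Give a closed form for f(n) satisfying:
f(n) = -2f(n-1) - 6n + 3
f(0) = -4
First-order linear with linear forcing.
Homogeneous solution: f_h(n) = A·(-2)^n.
Try particular f_p(n) = pn + q. Substituting:
  pn + q = -2(p(n-1) + q) - 6n + 3.
Matching the n-coefficient: p = -2p - 6 ⇒ p = -2.
Matching constants: q = 2p - 2q + 3 ⇒ q = - \frac{1}{3}.
General: f(n) = A·(-2)^n - 2 n - \frac{1}{3}.
Apply f(0) = -4: A - \frac{1}{3} = -4 ⇒ A = - \frac{11}{3}.
So f(n) = - \frac{11 \left(-2\right)^{n}}{3} - 2 n - \frac{1}{3}.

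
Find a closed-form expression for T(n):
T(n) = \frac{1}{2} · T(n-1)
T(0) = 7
Pure geometric recurrence with ratio \frac{1}{2}.
By induction T(n) = T(0) · (\frac{1}{2})^n = 7 \cdot 2^{- n}.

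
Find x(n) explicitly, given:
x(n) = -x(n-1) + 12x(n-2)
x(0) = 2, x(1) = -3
Characteristic equation: x² + x - 12 = 0, which factors as (x - (3))(x - (-4)) = 0.
Roots r₁ = 3, r₂ = -4 (distinct).
General solution: x(n) = A·(3)^n + B·(-4)^n.
From x(0) = 2: A + B = 2.
From x(1) = -3: 3A - 4B = -3.
Solving: A = \frac{5}{7}, B = \frac{9}{7}.
So x(n) = \frac{9 \left(-4\right)^{n}}{7} + \frac{5 \cdot 3^{n}}{7}.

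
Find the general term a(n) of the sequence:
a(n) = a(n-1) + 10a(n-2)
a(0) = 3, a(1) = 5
Characteristic equation: x² - x - 10 = 0.
Discriminant Δ = (1)² + 4·(10) = 41.
Roots r₁,₂ = (1 ± √41)/2, so r₁ = \frac{1}{2} + \frac{\sqrt{41}}{2}, r₂ = \frac{1}{2} - \frac{\sqrt{41}}{2}.
General solution: a(n) = A·r₁^n + B·r₂^n.
From the initial conditions, A + B = 3 and r₁A + r₂B = 5.
Since r₁ - r₂ = √41: A = (5 - (3)r₂)/√41 = \frac{7 \sqrt{41}}{82} + \frac{3}{2}, and B = 3 - A = \frac{3}{2} - \frac{7 \sqrt{41}}{82}.
So a(n) = \left(\frac{7 \sqrt{41}}{82} + \frac{3}{2}\right)\left(\frac{1}{2} + \frac{\sqrt{41}}{2}\right)^n + \left(\frac{3}{2} - \frac{7 \sqrt{41}}{82}\right)\left(\frac{1}{2} - \frac{\sqrt{41}}{2}\right)^n.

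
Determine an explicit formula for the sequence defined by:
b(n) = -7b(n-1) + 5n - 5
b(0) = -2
First-order linear with linear forcing.
Homogeneous solution: b_h(n) = A·(-7)^n.
Try particular b_p(n) = pn + q. Substituting:
  pn + q = -7(p(n-1) + q) + 5n - 5.
Matching the n-coefficient: p = -7p + 5 ⇒ p = \frac{5}{8}.
Matching constants: q = 7p - 7q - 5 ⇒ q = - \frac{5}{64}.
General: b(n) = A·(-7)^n + \frac{5 n}{8} - \frac{5}{64}.
Apply b(0) = -2: A - \frac{5}{64} = -2 ⇒ A = - \frac{123}{64}.
So b(n) = - \frac{123 \left(-7\right)^{n}}{64} + \frac{5 n}{8} - \frac{5}{64}.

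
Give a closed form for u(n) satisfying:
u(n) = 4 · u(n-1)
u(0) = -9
Pure geometric recurrence with ratio 4.
By induction u(n) = u(0) · (4)^n = - 9 \cdot 4^{n}.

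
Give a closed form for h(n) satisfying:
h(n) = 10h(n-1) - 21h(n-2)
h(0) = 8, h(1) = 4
Characteristic equation: x² - 10x + 21 = 0, which factors as (x - (7))(x - (3)) = 0.
Roots r₁ = 7, r₂ = 3 (distinct).
General solution: h(n) = A·(7)^n + B·(3)^n.
From h(0) = 8: A + B = 8.
From h(1) = 4: 7A + 3B = 4.
Solving: A = -5, B = 13.
So h(n) = 13 \cdot 3^{n} - 5 \cdot 7^{n}.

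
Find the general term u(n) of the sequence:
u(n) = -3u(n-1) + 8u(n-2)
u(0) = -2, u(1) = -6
Characteristic equation: x² + 3x - 8 = 0.
Discriminant Δ = (-3)² + 4·(8) = 41.
Roots r₁,₂ = (-3 ± √41)/2, so r₁ = - \frac{3}{2} + \frac{\sqrt{41}}{2}, r₂ = - \frac{\sqrt{41}}{2} - \frac{3}{2}.
General solution: u(n) = A·r₁^n + B·r₂^n.
From the initial conditions, A + B = -2 and r₁A + r₂B = -6.
Since r₁ - r₂ = √41: A = (-6 - (-2)r₂)/√41 = - \frac{9 \sqrt{41}}{41} - 1, and B = -2 - A = -1 + \frac{9 \sqrt{41}}{41}.
So u(n) = \left(- \frac{9 \sqrt{41}}{41} - 1\right)\left(- \frac{3}{2} + \frac{\sqrt{41}}{2}\right)^n + \left(-1 + \frac{9 \sqrt{41}}{41}\right)\left(- \frac{\sqrt{41}}{2} - \frac{3}{2}\right)^n.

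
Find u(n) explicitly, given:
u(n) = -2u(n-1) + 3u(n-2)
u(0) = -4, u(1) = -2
Characteristic equation: x² + 2x - 3 = 0, which factors as (x - (1))(x - (-3)) = 0.
Roots r₁ = 1, r₂ = -3 (distinct).
General solution: u(n) = A·(1)^n + B·(-3)^n.
From u(0) = -4: A + B = -4.
From u(1) = -2: A - 3B = -2.
Solving: A = - \frac{7}{2}, B = - \frac{1}{2}.
So u(n) = - \frac{\left(-3\right)^{n}}{2} - \frac{7}{2}.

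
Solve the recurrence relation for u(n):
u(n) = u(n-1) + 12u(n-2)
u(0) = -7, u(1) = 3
Characteristic equation: x² - x - 12 = 0, which factors as (x - (4))(x - (-3)) = 0.
Roots r₁ = 4, r₂ = -3 (distinct).
General solution: u(n) = A·(4)^n + B·(-3)^n.
From u(0) = -7: A + B = -7.
From u(1) = 3: 4A - 3B = 3.
Solving: A = - \frac{18}{7}, B = - \frac{31}{7}.
So u(n) = - \frac{31 \left(-3\right)^{n}}{7} - \frac{18 \cdot 4^{n}}{7}.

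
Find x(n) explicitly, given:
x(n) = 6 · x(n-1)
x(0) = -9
Pure geometric recurrence with ratio 6.
By induction x(n) = x(0) · (6)^n = - 9 \cdot 6^{n}.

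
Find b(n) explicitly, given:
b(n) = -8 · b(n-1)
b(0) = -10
Pure geometric recurrence with ratio -8.
By induction b(n) = b(0) · (-8)^n = - 10 \left(-8\right)^{n}.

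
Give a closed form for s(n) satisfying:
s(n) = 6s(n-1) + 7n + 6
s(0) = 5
First-order linear with linear forcing.
Homogeneous solution: s_h(n) = A·(6)^n.
Try particular s_p(n) = pn + q. Substituting:
  pn + q = 6(p(n-1) + q) + 7n + 6.
Matching the n-coefficient: p = 6p + 7 ⇒ p = - \frac{7}{5}.
Matching constants: q = -6p + 6q + 6 ⇒ q = - \frac{72}{25}.
General: s(n) = A·(6)^n - \frac{7 n}{5} - \frac{72}{25}.
Apply s(0) = 5: A - \frac{72}{25} = 5 ⇒ A = \frac{197}{25}.
So s(n) = \frac{197 \cdot 6^{n}}{25} - \frac{7 n}{5} - \frac{72}{25}.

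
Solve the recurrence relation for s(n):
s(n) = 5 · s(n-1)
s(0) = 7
Pure geometric recurrence with ratio 5.
By induction s(n) = s(0) · (5)^n = 7 \cdot 5^{n}.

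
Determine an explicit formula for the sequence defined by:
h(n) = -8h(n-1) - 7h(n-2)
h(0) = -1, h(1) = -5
Characteristic equation: x² + 8x + 7 = 0, which factors as (x - (-7))(x - (-1)) = 0.
Roots r₁ = -7, r₂ = -1 (distinct).
General solution: h(n) = A·(-7)^n + B·(-1)^n.
From h(0) = -1: A + B = -1.
From h(1) = -5: -7A - B = -5.
Solving: A = 1, B = -2.
So h(n) = - 2 \left(-1\right)^{n} + \left(-7\right)^{n}.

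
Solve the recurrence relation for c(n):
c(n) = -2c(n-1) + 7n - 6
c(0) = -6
First-order linear with linear forcing.
Homogeneous solution: c_h(n) = A·(-2)^n.
Try particular c_p(n) = pn + q. Substituting:
  pn + q = -2(p(n-1) + q) + 7n - 6.
Matching the n-coefficient: p = -2p + 7 ⇒ p = \frac{7}{3}.
Matching constants: q = 2p - 2q - 6 ⇒ q = - \frac{4}{9}.
General: c(n) = A·(-2)^n + \frac{7 n}{3} - \frac{4}{9}.
Apply c(0) = -6: A - \frac{4}{9} = -6 ⇒ A = - \frac{50}{9}.
So c(n) = - \frac{50 \left(-2\right)^{n}}{9} + \frac{7 n}{3} - \frac{4}{9}.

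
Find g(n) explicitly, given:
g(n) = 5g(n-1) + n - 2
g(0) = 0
First-order linear with linear forcing.
Homogeneous solution: g_h(n) = A·(5)^n.
Try particular g_p(n) = pn + q. Substituting:
  pn + q = 5(p(n-1) + q) + n - 2.
Matching the n-coefficient: p = 5p + 1 ⇒ p = - \frac{1}{4}.
Matching constants: q = -5p + 5q - 2 ⇒ q = \frac{3}{16}.
General: g(n) = A·(5)^n - \frac{n}{4} + \frac{3}{16}.
Apply g(0) = 0: A + \frac{3}{16} = 0 ⇒ A = - \frac{3}{16}.
So g(n) = - \frac{3 \cdot 5^{n}}{16} - \frac{n}{4} + \frac{3}{16}.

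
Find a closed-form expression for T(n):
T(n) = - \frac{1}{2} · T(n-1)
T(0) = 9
Pure geometric recurrence with ratio - \frac{1}{2}.
By induction T(n) = T(0) · (- \frac{1}{2})^n = 9 \left(- \frac{1}{2}\right)^{n}.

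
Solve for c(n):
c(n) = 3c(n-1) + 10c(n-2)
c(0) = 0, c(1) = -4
Characteristic equation: x² - 3x - 10 = 0, which factors as (x - (5))(x - (-2)) = 0.
Roots r₁ = 5, r₂ = -2 (distinct).
General solution: c(n) = A·(5)^n + B·(-2)^n.
From c(0) = 0: A + B = 0.
From c(1) = -4: 5A - 2B = -4.
Solving: A = - \frac{4}{7}, B = \frac{4}{7}.
So c(n) = \frac{4 \left(-2\right)^{n}}{7} - \frac{4 \cdot 5^{n}}{7}.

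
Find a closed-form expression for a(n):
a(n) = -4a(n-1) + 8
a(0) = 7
First-order linear non-homogeneous.
Homogeneous solution: a_h(n) = A·(-4)^n.
Try constant particular solution a_p = K: K = -4K + 8 ⇒ K = \frac{8}{5}.
General: a(n) = A·(-4)^n + \frac{8}{5}.
Apply a(0) = 7: A + \frac{8}{5} = 7 ⇒ A = \frac{27}{5}.
So a(n) = \frac{27 \left(-4\right)^{n}}{5} + \frac{8}{5}.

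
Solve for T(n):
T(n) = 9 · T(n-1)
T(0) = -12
Pure geometric recurrence with ratio 9.
By induction T(n) = T(0) · (9)^n = - 12 \cdot 9^{n}.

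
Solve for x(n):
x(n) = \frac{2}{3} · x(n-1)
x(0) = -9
Pure geometric recurrence with ratio \frac{2}{3}.
By induction x(n) = x(0) · (\frac{2}{3})^n = - 9 \left(\frac{2}{3}\right)^{n}.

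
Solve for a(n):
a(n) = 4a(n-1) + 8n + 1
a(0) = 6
First-order linear with linear forcing.
Homogeneous solution: a_h(n) = A·(4)^n.
Try particular a_p(n) = pn + q. Substituting:
  pn + q = 4(p(n-1) + q) + 8n + 1.
Matching the n-coefficient: p = 4p + 8 ⇒ p = - \frac{8}{3}.
Matching constants: q = -4p + 4q + 1 ⇒ q = - \frac{35}{9}.
General: a(n) = A·(4)^n - \frac{8 n}{3} - \frac{35}{9}.
Apply a(0) = 6: A - \frac{35}{9} = 6 ⇒ A = \frac{89}{9}.
So a(n) = \frac{89 \cdot 4^{n}}{9} - \frac{8 n}{3} - \frac{35}{9}.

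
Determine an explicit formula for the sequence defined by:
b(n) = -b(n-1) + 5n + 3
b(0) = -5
First-order linear with linear forcing.
Homogeneous solution: b_h(n) = A·(-1)^n.
Try particular b_p(n) = pn + q. Substituting:
  pn + q = -(p(n-1) + q) + 5n + 3.
Matching the n-coefficient: p = -p + 5 ⇒ p = \frac{5}{2}.
Matching constants: q = p - q + 3 ⇒ q = \frac{11}{4}.
General: b(n) = A·(-1)^n + \frac{5 n}{2} + \frac{11}{4}.
Apply b(0) = -5: A + \frac{11}{4} = -5 ⇒ A = - \frac{31}{4}.
So b(n) = - \frac{31 \left(-1\right)^{n}}{4} + \frac{5 n}{2} + \frac{11}{4}.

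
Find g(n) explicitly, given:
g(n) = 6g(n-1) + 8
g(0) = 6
First-order linear non-homogeneous.
Homogeneous solution: g_h(n) = A·(6)^n.
Try constant particular solution g_p = K: K = 6K + 8 ⇒ K = - \frac{8}{5}.
General: g(n) = A·(6)^n - \frac{8}{5}.
Apply g(0) = 6: A - \frac{8}{5} = 6 ⇒ A = \frac{38}{5}.
So g(n) = \frac{38 \cdot 6^{n}}{5} - \frac{8}{5}.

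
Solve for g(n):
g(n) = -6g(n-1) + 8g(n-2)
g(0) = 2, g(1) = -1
Characteristic equation: x² + 6x - 8 = 0.
Discriminant Δ = (-6)² + 4·(8) = 68.
Roots r₁,₂ = (-6 ± √68)/2, so r₁ = -3 + \sqrt{17}, r₂ = - \sqrt{17} - 3.
General solution: g(n) = A·r₁^n + B·r₂^n.
From the initial conditions, A + B = 2 and r₁A + r₂B = -1.
Since r₁ - r₂ = √68: A = (-1 - (2)r₂)/√68 = \frac{5 \sqrt{17}}{34} + 1, and B = 2 - A = 1 - \frac{5 \sqrt{17}}{34}.
So g(n) = \left(\frac{5 \sqrt{17}}{34} + 1\right)\left(-3 + \sqrt{17}\right)^n + \left(1 - \frac{5 \sqrt{17}}{34}\right)\left(- \sqrt{17} - 3\right)^n.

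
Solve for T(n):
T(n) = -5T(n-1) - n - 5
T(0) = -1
First-order linear with linear forcing.
Homogeneous solution: T_h(n) = A·(-5)^n.
Try particular T_p(n) = pn + q. Substituting:
  pn + q = -5(p(n-1) + q) - n - 5.
Matching the n-coefficient: p = -5p - 1 ⇒ p = - \frac{1}{6}.
Matching constants: q = 5p - 5q - 5 ⇒ q = - \frac{35}{36}.
General: T(n) = A·(-5)^n - \frac{n}{6} - \frac{35}{36}.
Apply T(0) = -1: A - \frac{35}{36} = -1 ⇒ A = - \frac{1}{36}.
So T(n) = - \frac{\left(-5\right)^{n}}{36} - \frac{n}{6} - \frac{35}{36}.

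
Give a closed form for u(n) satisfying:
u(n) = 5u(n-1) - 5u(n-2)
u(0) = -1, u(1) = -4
Characteristic equation: x² - 5x + 5 = 0.
Discriminant Δ = (5)² + 4·(-5) = 5.
Roots r₁,₂ = (5 ± √5)/2, so r₁ = \frac{\sqrt{5}}{2} + \frac{5}{2}, r₂ = \frac{5}{2} - \frac{\sqrt{5}}{2}.
General solution: u(n) = A·r₁^n + B·r₂^n.
From the initial conditions, A + B = -1 and r₁A + r₂B = -4.
Since r₁ - r₂ = √5: A = (-4 - (-1)r₂)/√5 = - \frac{3 \sqrt{5}}{10} - \frac{1}{2}, and B = -1 - A = - \frac{1}{2} + \frac{3 \sqrt{5}}{10}.
So u(n) = \left(- \frac{3 \sqrt{5}}{10} - \frac{1}{2}\right)\left(\frac{\sqrt{5}}{2} + \frac{5}{2}\right)^n + \left(- \frac{1}{2} + \frac{3 \sqrt{5}}{10}\right)\left(\frac{5}{2} - \frac{\sqrt{5}}{2}\right)^n.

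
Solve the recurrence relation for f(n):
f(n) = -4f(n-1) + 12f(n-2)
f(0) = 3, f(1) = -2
Characteristic equation: x² + 4x - 12 = 0, which factors as (x - (2))(x - (-6)) = 0.
Roots r₁ = 2, r₂ = -6 (distinct).
General solution: f(n) = A·(2)^n + B·(-6)^n.
From f(0) = 3: A + B = 3.
From f(1) = -2: 2A - 6B = -2.
Solving: A = 2, B = 1.
So f(n) = \left(-6\right)^{n} + 2 \cdot 2^{n}.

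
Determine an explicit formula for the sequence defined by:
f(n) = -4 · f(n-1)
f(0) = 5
Pure geometric recurrence with ratio -4.
By induction f(n) = f(0) · (-4)^n = 5 \left(-4\right)^{n}.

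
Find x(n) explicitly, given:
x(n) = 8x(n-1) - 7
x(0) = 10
First-order linear non-homogeneous.
Homogeneous solution: x_h(n) = A·(8)^n.
Try constant particular solution x_p = K: K = 8K - 7 ⇒ K = 1.
General: x(n) = A·(8)^n + 1.
Apply x(0) = 10: A + 1 = 10 ⇒ A = 9.
So x(n) = 9 \cdot 8^{n} + 1.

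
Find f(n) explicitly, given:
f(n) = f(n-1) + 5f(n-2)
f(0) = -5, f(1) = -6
Characteristic equation: x² - x - 5 = 0.
Discriminant Δ = (1)² + 4·(5) = 21.
Roots r₁,₂ = (1 ± √21)/2, so r₁ = \frac{1}{2} + \frac{\sqrt{21}}{2}, r₂ = \frac{1}{2} - \frac{\sqrt{21}}{2}.
General solution: f(n) = A·r₁^n + B·r₂^n.
From the initial conditions, A + B = -5 and r₁A + r₂B = -6.
Since r₁ - r₂ = √21: A = (-6 - (-5)r₂)/√21 = - \frac{5}{2} - \frac{\sqrt{21}}{6}, and B = -5 - A = - \frac{5}{2} + \frac{\sqrt{21}}{6}.
So f(n) = \left(- \frac{5}{2} - \frac{\sqrt{21}}{6}\right)\left(\frac{1}{2} + \frac{\sqrt{21}}{2}\right)^n + \left(- \frac{5}{2} + \frac{\sqrt{21}}{6}\right)\left(\frac{1}{2} - \frac{\sqrt{21}}{2}\right)^n.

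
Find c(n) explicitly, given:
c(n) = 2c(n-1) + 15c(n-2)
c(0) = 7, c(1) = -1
Characteristic equation: x² - 2x - 15 = 0, which factors as (x - (-3))(x - (5)) = 0.
Roots r₁ = -3, r₂ = 5 (distinct).
General solution: c(n) = A·(-3)^n + B·(5)^n.
From c(0) = 7: A + B = 7.
From c(1) = -1: -3A + 5B = -1.
Solving: A = \frac{9}{2}, B = \frac{5}{2}.
So c(n) = \frac{9 \left(-3\right)^{n}}{2} + \frac{5 \cdot 5^{n}}{2}.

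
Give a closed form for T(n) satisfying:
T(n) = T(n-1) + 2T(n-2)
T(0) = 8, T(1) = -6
Characteristic equation: x² - x - 2 = 0, which factors as (x - (2))(x - (-1)) = 0.
Roots r₁ = 2, r₂ = -1 (distinct).
General solution: T(n) = A·(2)^n + B·(-1)^n.
From T(0) = 8: A + B = 8.
From T(1) = -6: 2A - B = -6.
Solving: A = \frac{2}{3}, B = \frac{22}{3}.
So T(n) = \frac{22 \left(-1\right)^{n}}{3} + \frac{2 \cdot 2^{n}}{3}.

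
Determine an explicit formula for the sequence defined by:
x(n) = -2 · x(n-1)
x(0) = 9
Pure geometric recurrence with ratio -2.
By induction x(n) = x(0) · (-2)^n = 9 \left(-2\right)^{n}.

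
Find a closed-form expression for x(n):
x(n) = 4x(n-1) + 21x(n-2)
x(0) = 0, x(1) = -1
Characteristic equation: x² - 4x - 21 = 0, which factors as (x - (-3))(x - (7)) = 0.
Roots r₁ = -3, r₂ = 7 (distinct).
General solution: x(n) = A·(-3)^n + B·(7)^n.
From x(0) = 0: A + B = 0.
From x(1) = -1: -3A + 7B = -1.
Solving: A = \frac{1}{10}, B = - \frac{1}{10}.
So x(n) = \frac{\left(-3\right)^{n}}{10} - \frac{7^{n}}{10}.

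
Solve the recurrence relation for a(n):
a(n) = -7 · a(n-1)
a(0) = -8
Pure geometric recurrence with ratio -7.
By induction a(n) = a(0) · (-7)^n = - 8 \left(-7\right)^{n}.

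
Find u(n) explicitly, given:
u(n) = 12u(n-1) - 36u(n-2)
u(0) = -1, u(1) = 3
Characteristic equation: x² - 12x + 36 = 0, which is (x - (6))².
Repeated root r = 6.
General solution: u(n) = (A + Bn)·(6)^n.
From u(0) = -1: A = -1.
From u(1) = 3: (A + B)·(6) = 3 ⇒ B = \frac{3}{2}.
So u(n) = \left(\frac{3 n}{2} - 1\right) \cdot (6)^n.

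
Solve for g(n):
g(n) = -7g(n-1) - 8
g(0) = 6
First-order linear non-homogeneous.
Homogeneous solution: g_h(n) = A·(-7)^n.
Try constant particular solution g_p = K: K = -7K - 8 ⇒ K = -1.
General: g(n) = A·(-7)^n - 1.
Apply g(0) = 6: A - 1 = 6 ⇒ A = 7.
So g(n) = 7 \left(-7\right)^{n} - 1.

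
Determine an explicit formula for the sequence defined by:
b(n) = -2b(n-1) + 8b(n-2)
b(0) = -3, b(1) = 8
Characteristic equation: x² + 2x - 8 = 0, which factors as (x - (-4))(x - (2)) = 0.
Roots r₁ = -4, r₂ = 2 (distinct).
General solution: b(n) = A·(-4)^n + B·(2)^n.
From b(0) = -3: A + B = -3.
From b(1) = 8: -4A + 2B = 8.
Solving: A = - \frac{7}{3}, B = - \frac{2}{3}.
So b(n) = - \frac{7 \left(-4\right)^{n}}{3} - \frac{2 \cdot 2^{n}}{3}.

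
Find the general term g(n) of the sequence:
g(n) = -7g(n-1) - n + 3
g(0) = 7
First-order linear with linear forcing.
Homogeneous solution: g_h(n) = A·(-7)^n.
Try particular g_p(n) = pn + q. Substituting:
  pn + q = -7(p(n-1) + q) - n + 3.
Matching the n-coefficient: p = -7p - 1 ⇒ p = - \frac{1}{8}.
Matching constants: q = 7p - 7q + 3 ⇒ q = \frac{17}{64}.
General: g(n) = A·(-7)^n - \frac{n}{8} + \frac{17}{64}.
Apply g(0) = 7: A + \frac{17}{64} = 7 ⇒ A = \frac{431}{64}.
So g(n) = \frac{431 \left(-7\right)^{n}}{64} - \frac{n}{8} + \frac{17}{64}.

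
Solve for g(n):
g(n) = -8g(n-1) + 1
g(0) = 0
First-order linear non-homogeneous.
Homogeneous solution: g_h(n) = A·(-8)^n.
Try constant particular solution g_p = K: K = -8K + 1 ⇒ K = \frac{1}{9}.
General: g(n) = A·(-8)^n + \frac{1}{9}.
Apply g(0) = 0: A + \frac{1}{9} = 0 ⇒ A = - \frac{1}{9}.
So g(n) = \frac{1}{9} - \frac{\left(-8\right)^{n}}{9}.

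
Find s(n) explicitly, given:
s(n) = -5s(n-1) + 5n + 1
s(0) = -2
First-order linear with linear forcing.
Homogeneous solution: s_h(n) = A·(-5)^n.
Try particular s_p(n) = pn + q. Substituting:
  pn + q = -5(p(n-1) + q) + 5n + 1.
Matching the n-coefficient: p = -5p + 5 ⇒ p = \frac{5}{6}.
Matching constants: q = 5p - 5q + 1 ⇒ q = \frac{31}{36}.
General: s(n) = A·(-5)^n + \frac{5 n}{6} + \frac{31}{36}.
Apply s(0) = -2: A + \frac{31}{36} = -2 ⇒ A = - \frac{103}{36}.
So s(n) = - \frac{103 \left(-5\right)^{n}}{36} + \frac{5 n}{6} + \frac{31}{36}.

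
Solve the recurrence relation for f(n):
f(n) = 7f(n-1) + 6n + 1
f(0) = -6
First-order linear with linear forcing.
Homogeneous solution: f_h(n) = A·(7)^n.
Try particular f_p(n) = pn + q. Substituting:
  pn + q = 7(p(n-1) + q) + 6n + 1.
Matching the n-coefficient: p = 7p + 6 ⇒ p = -1.
Matching constants: q = -7p + 7q + 1 ⇒ q = - \frac{4}{3}.
General: f(n) = A·(7)^n - n - \frac{4}{3}.
Apply f(0) = -6: A - \frac{4}{3} = -6 ⇒ A = - \frac{14}{3}.
So f(n) = - \frac{14 \cdot 7^{n}}{3} - n - \frac{4}{3}.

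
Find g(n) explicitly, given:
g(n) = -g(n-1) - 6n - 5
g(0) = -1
First-order linear with linear forcing.
Homogeneous solution: g_h(n) = A·(-1)^n.
Try particular g_p(n) = pn + q. Substituting:
  pn + q = -(p(n-1) + q) - 6n - 5.
Matching the n-coefficient: p = -p - 6 ⇒ p = -3.
Matching constants: q = p - q - 5 ⇒ q = -4.
General: g(n) = A·(-1)^n - 3 n - 4.
Apply g(0) = -1: A - 4 = -1 ⇒ A = 3.
So g(n) = 3 \left(-1\right)^{n} - 3 n - 4.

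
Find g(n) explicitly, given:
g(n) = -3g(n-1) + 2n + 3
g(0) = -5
First-order linear with linear forcing.
Homogeneous solution: g_h(n) = A·(-3)^n.
Try particular g_p(n) = pn + q. Substituting:
  pn + q = -3(p(n-1) + q) + 2n + 3.
Matching the n-coefficient: p = -3p + 2 ⇒ p = \frac{1}{2}.
Matching constants: q = 3p - 3q + 3 ⇒ q = \frac{9}{8}.
General: g(n) = A·(-3)^n + \frac{n}{2} + \frac{9}{8}.
Apply g(0) = -5: A + \frac{9}{8} = -5 ⇒ A = - \frac{49}{8}.
So g(n) = - \frac{49 \left(-3\right)^{n}}{8} + \frac{n}{2} + \frac{9}{8}.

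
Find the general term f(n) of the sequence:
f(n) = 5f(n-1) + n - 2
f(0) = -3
First-order linear with linear forcing.
Homogeneous solution: f_h(n) = A·(5)^n.
Try particular f_p(n) = pn + q. Substituting:
  pn + q = 5(p(n-1) + q) + n - 2.
Matching the n-coefficient: p = 5p + 1 ⇒ p = - \frac{1}{4}.
Matching constants: q = -5p + 5q - 2 ⇒ q = \frac{3}{16}.
General: f(n) = A·(5)^n - \frac{n}{4} + \frac{3}{16}.
Apply f(0) = -3: A + \frac{3}{16} = -3 ⇒ A = - \frac{51}{16}.
So f(n) = - \frac{51 \cdot 5^{n}}{16} - \frac{n}{4} + \frac{3}{16}.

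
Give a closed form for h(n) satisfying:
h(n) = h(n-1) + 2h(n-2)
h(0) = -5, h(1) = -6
Characteristic equation: x² - x - 2 = 0, which factors as (x - (2))(x - (-1)) = 0.
Roots r₁ = 2, r₂ = -1 (distinct).
General solution: h(n) = A·(2)^n + B·(-1)^n.
From h(0) = -5: A + B = -5.
From h(1) = -6: 2A - B = -6.
Solving: A = - \frac{11}{3}, B = - \frac{4}{3}.
So h(n) = - \frac{4 \left(-1\right)^{n}}{3} - \frac{11 \cdot 2^{n}}{3}.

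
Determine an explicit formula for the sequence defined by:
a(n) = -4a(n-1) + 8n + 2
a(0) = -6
First-order linear with linear forcing.
Homogeneous solution: a_h(n) = A·(-4)^n.
Try particular a_p(n) = pn + q. Substituting:
  pn + q = -4(p(n-1) + q) + 8n + 2.
Matching the n-coefficient: p = -4p + 8 ⇒ p = \frac{8}{5}.
Matching constants: q = 4p - 4q + 2 ⇒ q = \frac{42}{25}.
General: a(n) = A·(-4)^n + \frac{8 n}{5} + \frac{42}{25}.
Apply a(0) = -6: A + \frac{42}{25} = -6 ⇒ A = - \frac{192}{25}.
So a(n) = - \frac{192 \left(-4\right)^{n}}{25} + \frac{8 n}{5} + \frac{42}{25}.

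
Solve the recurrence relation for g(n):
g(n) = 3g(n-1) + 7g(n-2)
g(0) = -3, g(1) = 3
Characteristic equation: x² - 3x - 7 = 0.
Discriminant Δ = (3)² + 4·(7) = 37.
Roots r₁,₂ = (3 ± √37)/2, so r₁ = \frac{3}{2} + \frac{\sqrt{37}}{2}, r₂ = \frac{3}{2} - \frac{\sqrt{37}}{2}.
General solution: g(n) = A·r₁^n + B·r₂^n.
From the initial conditions, A + B = -3 and r₁A + r₂B = 3.
Since r₁ - r₂ = √37: A = (3 - (-3)r₂)/√37 = - \frac{3}{2} + \frac{15 \sqrt{37}}{74}, and B = -3 - A = - \frac{3}{2} - \frac{15 \sqrt{37}}{74}.
So g(n) = \left(- \frac{3}{2} + \frac{15 \sqrt{37}}{74}\right)\left(\frac{3}{2} + \frac{\sqrt{37}}{2}\right)^n + \left(- \frac{3}{2} - \frac{15 \sqrt{37}}{74}\right)\left(\frac{3}{2} - \frac{\sqrt{37}}{2}\right)^n.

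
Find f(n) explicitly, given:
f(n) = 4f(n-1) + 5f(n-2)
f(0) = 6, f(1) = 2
Characteristic equation: x² - 4x - 5 = 0, which factors as (x - (-1))(x - (5)) = 0.
Roots r₁ = -1, r₂ = 5 (distinct).
General solution: f(n) = A·(-1)^n + B·(5)^n.
From f(0) = 6: A + B = 6.
From f(1) = 2: -A + 5B = 2.
Solving: A = \frac{14}{3}, B = \frac{4}{3}.
So f(n) = \frac{14 \left(-1\right)^{n}}{3} + \frac{4 \cdot 5^{n}}{3}.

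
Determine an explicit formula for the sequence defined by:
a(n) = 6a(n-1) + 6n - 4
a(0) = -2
First-order linear with linear forcing.
Homogeneous solution: a_h(n) = A·(6)^n.
Try particular a_p(n) = pn + q. Substituting:
  pn + q = 6(p(n-1) + q) + 6n - 4.
Matching the n-coefficient: p = 6p + 6 ⇒ p = - \frac{6}{5}.
Matching constants: q = -6p + 6q - 4 ⇒ q = - \frac{16}{25}.
General: a(n) = A·(6)^n - \frac{6 n}{5} - \frac{16}{25}.
Apply a(0) = -2: A - \frac{16}{25} = -2 ⇒ A = - \frac{34}{25}.
So a(n) = - \frac{34 \cdot 6^{n}}{25} - \frac{6 n}{5} - \frac{16}{25}.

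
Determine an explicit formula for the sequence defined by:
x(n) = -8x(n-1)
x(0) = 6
This is a homogeneous first-order recurrence with ratio -8.
By induction x(n) = x(0) · (-8)^n = 6 \left(-8\right)^{n}.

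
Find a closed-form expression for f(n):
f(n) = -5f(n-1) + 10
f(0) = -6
First-order linear non-homogeneous.
Homogeneous solution: f_h(n) = A·(-5)^n.
Try constant particular solution f_p = K: K = -5K + 10 ⇒ K = \frac{5}{3}.
General: f(n) = A·(-5)^n + \frac{5}{3}.
Apply f(0) = -6: A + \frac{5}{3} = -6 ⇒ A = - \frac{23}{3}.
So f(n) = \frac{5}{3} - \frac{23 \left(-5\right)^{n}}{3}.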